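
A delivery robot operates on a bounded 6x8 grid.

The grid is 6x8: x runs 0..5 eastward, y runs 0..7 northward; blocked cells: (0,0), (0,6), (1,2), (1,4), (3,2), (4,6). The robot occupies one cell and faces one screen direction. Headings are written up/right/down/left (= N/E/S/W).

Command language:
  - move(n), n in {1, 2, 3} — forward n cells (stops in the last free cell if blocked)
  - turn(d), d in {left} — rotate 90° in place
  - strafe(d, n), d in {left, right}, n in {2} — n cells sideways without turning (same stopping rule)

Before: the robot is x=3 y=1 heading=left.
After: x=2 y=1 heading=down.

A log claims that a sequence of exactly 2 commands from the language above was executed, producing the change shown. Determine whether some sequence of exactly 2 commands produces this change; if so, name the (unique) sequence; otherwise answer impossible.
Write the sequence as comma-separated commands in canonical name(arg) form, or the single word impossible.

move(1), turn(left)

key: order matters: swapping move(1) and turn(left) lands elsewhere
from: x=3 y=1 heading=left
[1] after move(1): x=2 y=1 heading=left
[2] after turn(left): x=2 y=1 heading=down
no other 2-command option fits: unique.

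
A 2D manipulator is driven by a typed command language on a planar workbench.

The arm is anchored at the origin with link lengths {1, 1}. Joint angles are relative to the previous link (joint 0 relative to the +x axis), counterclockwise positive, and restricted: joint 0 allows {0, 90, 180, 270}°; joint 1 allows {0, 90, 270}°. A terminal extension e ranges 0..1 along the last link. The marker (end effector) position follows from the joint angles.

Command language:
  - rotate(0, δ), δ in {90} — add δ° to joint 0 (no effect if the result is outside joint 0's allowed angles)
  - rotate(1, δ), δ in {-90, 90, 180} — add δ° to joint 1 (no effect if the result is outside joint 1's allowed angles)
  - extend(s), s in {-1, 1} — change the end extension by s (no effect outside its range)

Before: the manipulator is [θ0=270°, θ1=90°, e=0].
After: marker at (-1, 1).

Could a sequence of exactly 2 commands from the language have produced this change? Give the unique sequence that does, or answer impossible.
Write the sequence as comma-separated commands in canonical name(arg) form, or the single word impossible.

initial: [θ0=270°, θ1=90°, e=0]
1. rotate(0, 90) → [θ0=0°, θ1=90°, e=0]
2. rotate(0, 90) → [θ0=90°, θ1=90°, e=0]
all 36 alternatives checked — unique.

rotate(0, 90), rotate(0, 90)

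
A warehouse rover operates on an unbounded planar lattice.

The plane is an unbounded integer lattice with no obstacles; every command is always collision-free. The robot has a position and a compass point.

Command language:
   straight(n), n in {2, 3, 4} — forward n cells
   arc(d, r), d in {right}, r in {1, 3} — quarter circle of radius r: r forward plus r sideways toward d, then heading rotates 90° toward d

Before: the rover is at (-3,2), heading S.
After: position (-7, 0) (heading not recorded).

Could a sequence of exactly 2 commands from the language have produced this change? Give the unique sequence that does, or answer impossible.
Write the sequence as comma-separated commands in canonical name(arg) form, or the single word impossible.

arc(right, 3), arc(right, 1)

key: running arc(right, 1) before arc(right, 3) would end elsewhere — order is forced
start: at (-3,2), heading S
1. arc(right, 3) → at (-6,-1), heading W
2. arc(right, 1) → at (-7,0), heading N
all 25 alternatives checked — unique.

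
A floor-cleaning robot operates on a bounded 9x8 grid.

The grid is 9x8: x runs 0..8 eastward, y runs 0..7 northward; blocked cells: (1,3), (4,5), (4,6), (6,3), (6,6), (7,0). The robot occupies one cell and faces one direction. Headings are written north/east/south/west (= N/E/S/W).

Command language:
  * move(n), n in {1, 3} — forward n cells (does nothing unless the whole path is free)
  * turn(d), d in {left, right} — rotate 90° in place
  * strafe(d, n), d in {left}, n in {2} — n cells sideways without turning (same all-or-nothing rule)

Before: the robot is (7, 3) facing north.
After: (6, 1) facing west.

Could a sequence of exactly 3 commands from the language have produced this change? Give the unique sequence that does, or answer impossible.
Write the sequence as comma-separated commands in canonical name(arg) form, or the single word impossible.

turn(left), strafe(left, 2), move(1)

key: position moved to (6,1) AND the heading swung to W — translation plus rotation needed
from: (7, 3) facing north
1. turn(left) → (7, 3) facing west
2. strafe(left, 2) → (7, 1) facing west
3. move(1) → (6, 1) facing west
no rival 3-sequence matches.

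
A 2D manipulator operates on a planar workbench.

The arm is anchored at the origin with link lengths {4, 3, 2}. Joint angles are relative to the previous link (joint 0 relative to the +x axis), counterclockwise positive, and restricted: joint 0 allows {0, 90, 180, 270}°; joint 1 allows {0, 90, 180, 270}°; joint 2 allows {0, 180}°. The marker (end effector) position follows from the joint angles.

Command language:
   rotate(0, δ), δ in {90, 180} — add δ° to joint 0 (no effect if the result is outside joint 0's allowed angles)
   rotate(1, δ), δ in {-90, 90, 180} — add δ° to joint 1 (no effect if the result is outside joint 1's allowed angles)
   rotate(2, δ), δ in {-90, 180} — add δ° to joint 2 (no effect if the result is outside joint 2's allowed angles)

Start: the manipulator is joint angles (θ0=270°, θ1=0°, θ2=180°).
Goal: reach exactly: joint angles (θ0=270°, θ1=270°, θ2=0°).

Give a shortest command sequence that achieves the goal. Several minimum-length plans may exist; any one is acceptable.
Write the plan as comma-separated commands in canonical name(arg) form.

t0: joint angles (θ0=270°, θ1=0°, θ2=180°)
[1] after rotate(1, -90): joint angles (θ0=270°, θ1=270°, θ2=180°)
[2] after rotate(2, 180): joint angles (θ0=270°, θ1=270°, θ2=0°)
shorter routes all fall short; 2 is best.

rotate(1, -90), rotate(2, 180)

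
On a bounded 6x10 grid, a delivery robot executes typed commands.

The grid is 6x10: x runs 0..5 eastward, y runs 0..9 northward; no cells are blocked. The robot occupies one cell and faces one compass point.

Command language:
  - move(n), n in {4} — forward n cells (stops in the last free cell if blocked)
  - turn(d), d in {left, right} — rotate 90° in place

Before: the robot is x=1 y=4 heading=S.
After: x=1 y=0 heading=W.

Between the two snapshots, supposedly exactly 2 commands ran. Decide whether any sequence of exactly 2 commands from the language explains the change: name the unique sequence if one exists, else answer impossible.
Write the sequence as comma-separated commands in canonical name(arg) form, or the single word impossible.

key: position moved to (1,0) AND the heading swung to W — translation plus rotation needed
begin: x=1 y=4 heading=S
t=1 move(4) ⇒ x=1 y=0 heading=S
t=2 turn(right) ⇒ x=1 y=0 heading=W
no rival 2-sequence matches.

move(4), turn(right)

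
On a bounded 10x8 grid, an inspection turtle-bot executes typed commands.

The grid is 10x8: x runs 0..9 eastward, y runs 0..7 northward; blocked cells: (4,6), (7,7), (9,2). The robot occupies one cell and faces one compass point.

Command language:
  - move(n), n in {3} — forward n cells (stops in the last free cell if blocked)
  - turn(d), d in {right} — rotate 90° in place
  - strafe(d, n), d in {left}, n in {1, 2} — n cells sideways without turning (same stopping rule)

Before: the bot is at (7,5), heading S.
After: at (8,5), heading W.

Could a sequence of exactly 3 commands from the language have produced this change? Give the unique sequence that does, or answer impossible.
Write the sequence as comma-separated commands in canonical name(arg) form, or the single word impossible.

checked all 3-command options: none fits.

impossible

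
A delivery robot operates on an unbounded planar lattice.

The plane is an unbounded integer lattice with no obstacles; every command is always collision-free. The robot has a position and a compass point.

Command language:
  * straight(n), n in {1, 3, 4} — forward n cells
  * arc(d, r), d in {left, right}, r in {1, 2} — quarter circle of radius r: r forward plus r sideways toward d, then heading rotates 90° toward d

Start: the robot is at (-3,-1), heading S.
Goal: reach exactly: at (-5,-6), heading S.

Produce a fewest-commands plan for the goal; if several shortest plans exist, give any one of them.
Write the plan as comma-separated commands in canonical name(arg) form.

arc(right, 1), arc(left, 1), straight(3)

from: at (-3,-1), heading S
step 1 (arc(right, 1)): at (-4,-2), heading W
step 2 (arc(left, 1)): at (-5,-3), heading S
step 3 (straight(3)): at (-5,-6), heading S
no 2-step plan works, so 3 is optimal.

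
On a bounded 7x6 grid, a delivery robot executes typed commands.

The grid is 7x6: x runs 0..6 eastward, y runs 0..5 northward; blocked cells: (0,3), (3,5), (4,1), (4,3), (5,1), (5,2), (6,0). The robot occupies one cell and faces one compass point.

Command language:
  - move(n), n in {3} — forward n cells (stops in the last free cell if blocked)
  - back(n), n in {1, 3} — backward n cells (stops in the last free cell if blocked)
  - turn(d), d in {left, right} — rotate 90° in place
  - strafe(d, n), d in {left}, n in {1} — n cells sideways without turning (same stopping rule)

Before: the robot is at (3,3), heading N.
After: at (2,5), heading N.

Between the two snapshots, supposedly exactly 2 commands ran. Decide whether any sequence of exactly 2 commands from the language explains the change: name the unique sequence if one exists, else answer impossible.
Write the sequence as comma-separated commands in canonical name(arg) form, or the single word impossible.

key: move(3) runs into the grid edge before its full distance
t0: at (3,3), heading N
[1] after strafe(left, 1): at (2,3), heading N
[2] after move(3): at (2,5), heading N
all 36 alternatives checked — unique.

strafe(left, 1), move(3)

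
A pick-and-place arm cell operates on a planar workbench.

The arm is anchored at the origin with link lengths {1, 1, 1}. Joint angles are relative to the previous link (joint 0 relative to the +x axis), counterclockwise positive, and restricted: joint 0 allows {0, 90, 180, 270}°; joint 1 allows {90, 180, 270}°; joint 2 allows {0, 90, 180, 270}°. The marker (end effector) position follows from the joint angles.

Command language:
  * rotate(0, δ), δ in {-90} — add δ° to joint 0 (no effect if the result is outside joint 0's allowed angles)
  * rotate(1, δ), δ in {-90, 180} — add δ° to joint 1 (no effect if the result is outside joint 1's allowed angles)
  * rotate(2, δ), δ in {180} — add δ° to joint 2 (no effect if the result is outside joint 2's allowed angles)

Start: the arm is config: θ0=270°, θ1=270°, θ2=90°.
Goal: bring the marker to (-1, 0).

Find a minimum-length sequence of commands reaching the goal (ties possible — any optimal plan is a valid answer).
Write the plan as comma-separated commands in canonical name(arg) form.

start: config: θ0=270°, θ1=270°, θ2=90°
t=1 rotate(1, -90) ⇒ config: θ0=270°, θ1=180°, θ2=90°
shorter routes all fall short; 1 is best.

rotate(1, -90)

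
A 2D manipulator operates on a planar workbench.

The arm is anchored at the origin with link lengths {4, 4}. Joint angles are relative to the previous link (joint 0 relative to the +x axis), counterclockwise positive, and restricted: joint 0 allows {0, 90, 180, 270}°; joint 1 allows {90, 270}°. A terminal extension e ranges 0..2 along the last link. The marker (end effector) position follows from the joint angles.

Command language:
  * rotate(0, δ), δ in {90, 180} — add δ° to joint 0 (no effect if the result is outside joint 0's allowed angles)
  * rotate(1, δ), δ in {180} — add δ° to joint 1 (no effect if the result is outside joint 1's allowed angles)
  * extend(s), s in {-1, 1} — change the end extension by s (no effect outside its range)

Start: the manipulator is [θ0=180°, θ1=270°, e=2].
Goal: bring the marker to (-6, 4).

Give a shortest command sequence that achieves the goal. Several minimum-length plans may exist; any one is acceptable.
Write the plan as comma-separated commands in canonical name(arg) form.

initial: [θ0=180°, θ1=270°, e=2]
step 1 (rotate(1, 180)): [θ0=180°, θ1=90°, e=2]
step 2 (rotate(0, 90)): [θ0=270°, θ1=90°, e=2]
step 3 (rotate(0, 180)): [θ0=90°, θ1=90°, e=2]
no 2-step plan works, so 3 is optimal.

rotate(1, 180), rotate(0, 90), rotate(0, 180)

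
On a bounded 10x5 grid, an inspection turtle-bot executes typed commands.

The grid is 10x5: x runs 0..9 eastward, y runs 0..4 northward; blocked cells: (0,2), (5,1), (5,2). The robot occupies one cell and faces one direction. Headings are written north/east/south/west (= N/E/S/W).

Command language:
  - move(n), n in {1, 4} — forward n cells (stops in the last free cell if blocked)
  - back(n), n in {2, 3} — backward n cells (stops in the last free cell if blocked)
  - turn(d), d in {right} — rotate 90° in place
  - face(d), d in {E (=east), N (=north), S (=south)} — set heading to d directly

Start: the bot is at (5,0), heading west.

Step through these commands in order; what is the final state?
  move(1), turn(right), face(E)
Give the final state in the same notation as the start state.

at (4,0), heading east

t0: at (5,0), heading west
1. move(1) → at (4,0), heading west
2. turn(right) → at (4,0), heading north
3. face(E) → at (4,0), heading east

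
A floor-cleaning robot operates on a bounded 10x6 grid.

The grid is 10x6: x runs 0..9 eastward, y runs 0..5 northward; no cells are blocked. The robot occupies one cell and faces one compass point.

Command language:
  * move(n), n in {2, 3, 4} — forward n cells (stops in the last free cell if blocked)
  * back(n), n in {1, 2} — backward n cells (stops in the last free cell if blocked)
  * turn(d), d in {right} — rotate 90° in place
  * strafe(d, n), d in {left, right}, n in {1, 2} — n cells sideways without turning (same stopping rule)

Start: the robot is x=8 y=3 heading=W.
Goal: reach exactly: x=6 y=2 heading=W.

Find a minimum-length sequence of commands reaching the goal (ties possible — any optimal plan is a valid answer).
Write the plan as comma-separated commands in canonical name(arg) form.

strafe(left, 1), move(2)

t0: x=8 y=3 heading=W
[1] after strafe(left, 1): x=8 y=2 heading=W
[2] after move(2): x=6 y=2 heading=W
shorter routes all fall short; 2 is best.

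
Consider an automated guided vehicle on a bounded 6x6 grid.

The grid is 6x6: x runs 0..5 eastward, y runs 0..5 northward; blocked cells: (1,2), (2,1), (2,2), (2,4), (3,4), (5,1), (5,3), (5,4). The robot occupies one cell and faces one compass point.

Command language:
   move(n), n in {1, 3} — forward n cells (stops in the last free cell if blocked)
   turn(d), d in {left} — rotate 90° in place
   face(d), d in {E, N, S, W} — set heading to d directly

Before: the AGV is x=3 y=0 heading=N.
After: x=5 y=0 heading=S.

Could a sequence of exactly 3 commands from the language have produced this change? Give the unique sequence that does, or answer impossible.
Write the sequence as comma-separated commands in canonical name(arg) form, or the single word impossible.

face(E), move(3), face(S)

key: running face(S) before face(E) would end elsewhere — order is forced
initial: x=3 y=0 heading=N
step 1 (face(E)): x=3 y=0 heading=E
step 2 (move(3)): x=5 y=0 heading=E
step 3 (face(S)): x=5 y=0 heading=S
all 343 alternatives checked — unique.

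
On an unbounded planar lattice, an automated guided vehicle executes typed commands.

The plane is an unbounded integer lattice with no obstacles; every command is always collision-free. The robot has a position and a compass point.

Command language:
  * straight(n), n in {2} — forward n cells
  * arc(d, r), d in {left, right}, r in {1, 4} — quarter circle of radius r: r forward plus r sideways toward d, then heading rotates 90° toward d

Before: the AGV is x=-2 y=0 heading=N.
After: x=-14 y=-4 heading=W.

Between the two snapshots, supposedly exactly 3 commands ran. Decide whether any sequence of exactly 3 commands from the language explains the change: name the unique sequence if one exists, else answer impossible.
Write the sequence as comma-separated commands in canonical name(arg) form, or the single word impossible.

arc(left, 4), arc(left, 4), arc(right, 4)

key: running arc(right, 4) before arc(left, 4) would end elsewhere — order is forced
initial: x=-2 y=0 heading=N
step 1 (arc(left, 4)): x=-6 y=4 heading=W
step 2 (arc(left, 4)): x=-10 y=0 heading=S
step 3 (arc(right, 4)): x=-14 y=-4 heading=W
no other 3-command option fits: unique.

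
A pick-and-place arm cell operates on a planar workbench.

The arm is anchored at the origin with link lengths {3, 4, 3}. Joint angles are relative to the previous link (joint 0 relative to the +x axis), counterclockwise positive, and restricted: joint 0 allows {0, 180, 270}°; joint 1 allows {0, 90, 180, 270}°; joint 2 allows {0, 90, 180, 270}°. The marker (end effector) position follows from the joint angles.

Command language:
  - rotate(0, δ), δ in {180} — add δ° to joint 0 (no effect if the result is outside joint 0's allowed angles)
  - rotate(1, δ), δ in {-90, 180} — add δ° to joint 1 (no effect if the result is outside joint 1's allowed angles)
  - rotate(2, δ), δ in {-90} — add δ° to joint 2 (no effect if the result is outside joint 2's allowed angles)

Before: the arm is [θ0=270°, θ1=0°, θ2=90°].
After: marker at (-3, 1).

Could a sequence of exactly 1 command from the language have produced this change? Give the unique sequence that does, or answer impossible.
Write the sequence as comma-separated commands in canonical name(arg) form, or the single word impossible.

rotate(1, 180)

t0: [θ0=270°, θ1=0°, θ2=90°]
[1] after rotate(1, 180): [θ0=270°, θ1=180°, θ2=90°]
no rival 1-sequence matches.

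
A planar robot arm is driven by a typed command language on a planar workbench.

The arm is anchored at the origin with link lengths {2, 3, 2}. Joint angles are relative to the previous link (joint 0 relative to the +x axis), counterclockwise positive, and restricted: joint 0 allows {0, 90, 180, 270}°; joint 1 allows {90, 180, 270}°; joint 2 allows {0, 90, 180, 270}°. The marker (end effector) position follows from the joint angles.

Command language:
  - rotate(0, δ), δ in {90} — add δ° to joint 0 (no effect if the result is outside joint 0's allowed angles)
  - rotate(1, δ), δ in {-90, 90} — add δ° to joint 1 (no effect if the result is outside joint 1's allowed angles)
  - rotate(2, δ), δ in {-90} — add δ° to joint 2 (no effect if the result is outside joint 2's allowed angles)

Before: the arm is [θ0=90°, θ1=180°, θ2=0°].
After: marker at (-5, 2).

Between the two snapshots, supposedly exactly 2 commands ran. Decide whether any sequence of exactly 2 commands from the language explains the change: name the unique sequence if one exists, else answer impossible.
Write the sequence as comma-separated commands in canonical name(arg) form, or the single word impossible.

rotate(1, -90), rotate(1, -90)

begin: [θ0=90°, θ1=180°, θ2=0°]
1. rotate(1, -90) → [θ0=90°, θ1=90°, θ2=0°]
2. rotate(1, -90) → [θ0=90°, θ1=90°, θ2=0°]
uniquely the one of 16 2-step routes that fits.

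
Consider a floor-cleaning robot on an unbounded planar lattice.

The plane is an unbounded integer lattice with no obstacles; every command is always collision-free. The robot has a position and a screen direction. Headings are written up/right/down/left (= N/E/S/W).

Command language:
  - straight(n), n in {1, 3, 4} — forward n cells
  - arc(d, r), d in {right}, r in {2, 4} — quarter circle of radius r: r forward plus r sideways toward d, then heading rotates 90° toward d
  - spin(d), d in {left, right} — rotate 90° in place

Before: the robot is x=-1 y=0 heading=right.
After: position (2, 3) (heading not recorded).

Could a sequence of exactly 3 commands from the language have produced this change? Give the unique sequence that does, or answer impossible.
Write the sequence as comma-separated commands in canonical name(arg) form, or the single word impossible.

straight(3), spin(left), straight(3)

start: x=-1 y=0 heading=right
1. straight(3) → x=2 y=0 heading=right
2. spin(left) → x=2 y=0 heading=up
3. straight(3) → x=2 y=3 heading=up
no rival 3-sequence matches.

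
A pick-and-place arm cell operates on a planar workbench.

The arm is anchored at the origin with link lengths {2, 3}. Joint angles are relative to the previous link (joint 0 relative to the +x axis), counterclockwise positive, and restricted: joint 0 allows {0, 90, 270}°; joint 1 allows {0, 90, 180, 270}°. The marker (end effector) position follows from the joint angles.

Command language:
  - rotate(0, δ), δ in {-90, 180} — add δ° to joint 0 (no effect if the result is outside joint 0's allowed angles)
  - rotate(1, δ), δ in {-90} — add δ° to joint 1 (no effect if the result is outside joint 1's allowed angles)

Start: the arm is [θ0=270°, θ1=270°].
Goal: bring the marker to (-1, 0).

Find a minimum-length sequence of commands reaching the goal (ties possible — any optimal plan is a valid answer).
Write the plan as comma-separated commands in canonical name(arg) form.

rotate(0, 180), rotate(0, -90), rotate(1, -90)

initial: [θ0=270°, θ1=270°]
[1] after rotate(0, 180): [θ0=90°, θ1=270°]
[2] after rotate(0, -90): [θ0=0°, θ1=270°]
[3] after rotate(1, -90): [θ0=0°, θ1=180°]
no 2-step plan works, so 3 is optimal.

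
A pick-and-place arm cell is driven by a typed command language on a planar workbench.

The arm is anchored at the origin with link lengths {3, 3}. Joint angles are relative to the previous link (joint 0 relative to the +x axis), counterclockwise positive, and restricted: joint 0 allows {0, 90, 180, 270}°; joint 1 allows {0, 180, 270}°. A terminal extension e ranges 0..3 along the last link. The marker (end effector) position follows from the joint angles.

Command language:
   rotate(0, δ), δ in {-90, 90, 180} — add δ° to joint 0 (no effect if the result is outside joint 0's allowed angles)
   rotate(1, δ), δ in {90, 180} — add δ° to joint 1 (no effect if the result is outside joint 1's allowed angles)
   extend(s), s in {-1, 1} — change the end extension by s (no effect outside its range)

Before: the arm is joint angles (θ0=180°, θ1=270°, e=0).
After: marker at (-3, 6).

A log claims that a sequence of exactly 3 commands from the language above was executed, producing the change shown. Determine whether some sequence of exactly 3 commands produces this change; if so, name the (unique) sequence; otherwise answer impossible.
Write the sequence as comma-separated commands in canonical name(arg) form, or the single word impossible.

extend(1), extend(1), extend(1)

begin: joint angles (θ0=180°, θ1=270°, e=0)
step 1 (extend(1)): joint angles (θ0=180°, θ1=270°, e=1)
step 2 (extend(1)): joint angles (θ0=180°, θ1=270°, e=2)
step 3 (extend(1)): joint angles (θ0=180°, θ1=270°, e=3)
uniquely the one of 343 3-step routes that fits.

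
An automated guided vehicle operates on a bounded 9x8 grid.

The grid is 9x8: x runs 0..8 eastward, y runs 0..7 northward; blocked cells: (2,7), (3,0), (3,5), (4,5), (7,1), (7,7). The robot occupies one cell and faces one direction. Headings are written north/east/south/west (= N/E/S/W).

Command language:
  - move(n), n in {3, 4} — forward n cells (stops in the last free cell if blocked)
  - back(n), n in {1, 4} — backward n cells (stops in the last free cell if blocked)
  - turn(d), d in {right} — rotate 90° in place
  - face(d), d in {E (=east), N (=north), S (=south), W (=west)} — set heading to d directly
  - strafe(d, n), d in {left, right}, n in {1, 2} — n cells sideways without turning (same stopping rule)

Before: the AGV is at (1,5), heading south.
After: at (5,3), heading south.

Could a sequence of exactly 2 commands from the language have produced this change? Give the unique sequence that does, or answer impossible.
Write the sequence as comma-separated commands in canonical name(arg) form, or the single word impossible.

impossible

no 2-step route produces this change.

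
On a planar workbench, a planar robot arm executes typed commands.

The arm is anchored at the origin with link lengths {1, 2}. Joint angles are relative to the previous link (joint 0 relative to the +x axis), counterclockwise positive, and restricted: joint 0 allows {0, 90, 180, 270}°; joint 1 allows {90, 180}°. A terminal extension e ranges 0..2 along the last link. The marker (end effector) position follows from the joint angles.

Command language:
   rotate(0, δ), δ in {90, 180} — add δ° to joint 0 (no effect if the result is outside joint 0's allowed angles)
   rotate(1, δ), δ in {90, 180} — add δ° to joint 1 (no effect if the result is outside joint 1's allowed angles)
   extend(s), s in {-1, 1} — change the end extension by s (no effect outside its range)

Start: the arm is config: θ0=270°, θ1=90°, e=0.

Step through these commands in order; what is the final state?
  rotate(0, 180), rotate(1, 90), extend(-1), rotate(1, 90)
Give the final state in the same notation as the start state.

config: θ0=90°, θ1=180°, e=0

begin: config: θ0=270°, θ1=90°, e=0
[1] after rotate(0, 180): config: θ0=90°, θ1=90°, e=0
[2] after rotate(1, 90): config: θ0=90°, θ1=180°, e=0
[3] after extend(-1): config: θ0=90°, θ1=180°, e=0
[4] after rotate(1, 90): config: θ0=90°, θ1=180°, e=0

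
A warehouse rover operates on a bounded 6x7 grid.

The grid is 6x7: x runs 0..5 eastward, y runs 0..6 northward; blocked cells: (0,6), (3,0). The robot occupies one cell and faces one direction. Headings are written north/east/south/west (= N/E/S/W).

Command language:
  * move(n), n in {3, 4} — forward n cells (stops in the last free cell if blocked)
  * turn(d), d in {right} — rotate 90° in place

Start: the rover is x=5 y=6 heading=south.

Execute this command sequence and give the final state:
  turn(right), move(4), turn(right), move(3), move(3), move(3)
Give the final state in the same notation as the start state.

x=1 y=6 heading=north

from: x=5 y=6 heading=south
1. turn(right) → x=5 y=6 heading=west
2. move(4) → x=1 y=6 heading=west
3. turn(right) → x=1 y=6 heading=north
4. move(3) → x=1 y=6 heading=north
5. move(3) → x=1 y=6 heading=north
6. move(3) → x=1 y=6 heading=north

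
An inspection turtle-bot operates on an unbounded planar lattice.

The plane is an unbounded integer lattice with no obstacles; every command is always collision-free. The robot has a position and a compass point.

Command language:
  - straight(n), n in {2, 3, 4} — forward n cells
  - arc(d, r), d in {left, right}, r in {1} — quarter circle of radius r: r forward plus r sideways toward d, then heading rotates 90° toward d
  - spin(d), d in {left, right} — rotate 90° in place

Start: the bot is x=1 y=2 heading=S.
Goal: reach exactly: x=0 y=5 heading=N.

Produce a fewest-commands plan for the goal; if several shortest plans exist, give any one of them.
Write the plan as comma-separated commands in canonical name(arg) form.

initial: x=1 y=2 heading=S
step 1 (arc(right, 1)): x=0 y=1 heading=W
step 2 (spin(right)): x=0 y=1 heading=N
step 3 (straight(4)): x=0 y=5 heading=N
minimal: 3 command(s), checked below 3.

arc(right, 1), spin(right), straight(4)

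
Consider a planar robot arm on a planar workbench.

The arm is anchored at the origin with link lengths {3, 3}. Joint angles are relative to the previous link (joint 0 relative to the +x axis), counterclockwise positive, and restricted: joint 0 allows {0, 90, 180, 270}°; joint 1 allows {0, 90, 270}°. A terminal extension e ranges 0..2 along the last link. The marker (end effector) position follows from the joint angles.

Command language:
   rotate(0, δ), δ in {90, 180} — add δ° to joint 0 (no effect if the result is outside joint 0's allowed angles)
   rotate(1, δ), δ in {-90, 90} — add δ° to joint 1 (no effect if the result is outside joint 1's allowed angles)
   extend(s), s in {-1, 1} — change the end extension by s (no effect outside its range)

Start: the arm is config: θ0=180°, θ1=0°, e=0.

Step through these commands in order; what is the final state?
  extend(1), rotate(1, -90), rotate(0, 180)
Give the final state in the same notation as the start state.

t0: config: θ0=180°, θ1=0°, e=0
t=1 extend(1) ⇒ config: θ0=180°, θ1=0°, e=1
t=2 rotate(1, -90) ⇒ config: θ0=180°, θ1=270°, e=1
t=3 rotate(0, 180) ⇒ config: θ0=0°, θ1=270°, e=1

config: θ0=0°, θ1=270°, e=1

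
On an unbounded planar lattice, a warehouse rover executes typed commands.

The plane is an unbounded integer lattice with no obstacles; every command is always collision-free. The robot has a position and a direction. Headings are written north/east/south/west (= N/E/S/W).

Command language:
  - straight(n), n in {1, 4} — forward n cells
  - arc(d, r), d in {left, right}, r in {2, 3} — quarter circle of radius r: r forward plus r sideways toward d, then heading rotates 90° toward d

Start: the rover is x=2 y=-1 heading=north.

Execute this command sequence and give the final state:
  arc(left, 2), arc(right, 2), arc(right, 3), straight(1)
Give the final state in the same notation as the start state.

x=2 y=6 heading=east

begin: x=2 y=-1 heading=north
step 1 (arc(left, 2)): x=0 y=1 heading=west
step 2 (arc(right, 2)): x=-2 y=3 heading=north
step 3 (arc(right, 3)): x=1 y=6 heading=east
step 4 (straight(1)): x=2 y=6 heading=east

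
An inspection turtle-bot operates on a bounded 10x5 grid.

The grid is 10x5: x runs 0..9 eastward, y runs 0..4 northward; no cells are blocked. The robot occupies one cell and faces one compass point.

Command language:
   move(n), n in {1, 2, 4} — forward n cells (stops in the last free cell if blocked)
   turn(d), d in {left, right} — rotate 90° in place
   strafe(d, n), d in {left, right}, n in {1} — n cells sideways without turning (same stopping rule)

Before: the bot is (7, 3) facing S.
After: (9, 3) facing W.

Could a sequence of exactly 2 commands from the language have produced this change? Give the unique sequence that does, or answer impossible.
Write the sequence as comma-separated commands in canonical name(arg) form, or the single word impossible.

impossible

every 2-command combo misses the target.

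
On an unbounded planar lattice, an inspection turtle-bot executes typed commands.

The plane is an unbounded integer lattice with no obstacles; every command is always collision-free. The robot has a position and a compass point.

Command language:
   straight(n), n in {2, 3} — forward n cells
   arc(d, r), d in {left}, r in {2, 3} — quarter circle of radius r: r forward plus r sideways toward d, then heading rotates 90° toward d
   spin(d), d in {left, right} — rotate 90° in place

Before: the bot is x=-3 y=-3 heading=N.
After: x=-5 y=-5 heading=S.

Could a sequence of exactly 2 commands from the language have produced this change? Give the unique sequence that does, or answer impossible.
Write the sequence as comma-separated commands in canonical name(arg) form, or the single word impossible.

spin(left), arc(left, 2)

key: cell and facing (now S) both changed — the 2 commands mix motion and turning
t0: x=-3 y=-3 heading=N
t=1 spin(left) ⇒ x=-3 y=-3 heading=W
t=2 arc(left, 2) ⇒ x=-5 y=-5 heading=S
all 36 alternatives checked — unique.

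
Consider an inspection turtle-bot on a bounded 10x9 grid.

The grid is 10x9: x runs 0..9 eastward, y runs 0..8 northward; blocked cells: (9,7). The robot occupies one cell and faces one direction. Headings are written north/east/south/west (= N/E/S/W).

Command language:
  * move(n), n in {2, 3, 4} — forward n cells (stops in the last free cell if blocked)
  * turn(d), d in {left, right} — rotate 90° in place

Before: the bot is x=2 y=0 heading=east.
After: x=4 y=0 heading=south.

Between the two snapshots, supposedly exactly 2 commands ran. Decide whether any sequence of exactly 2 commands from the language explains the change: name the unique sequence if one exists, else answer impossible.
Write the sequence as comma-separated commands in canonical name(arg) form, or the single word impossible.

key: cell and facing (now S) both changed — the 2 commands mix motion and turning
from: x=2 y=0 heading=east
1. move(2) → x=4 y=0 heading=east
2. turn(right) → x=4 y=0 heading=south
no rival 2-sequence matches.

move(2), turn(right)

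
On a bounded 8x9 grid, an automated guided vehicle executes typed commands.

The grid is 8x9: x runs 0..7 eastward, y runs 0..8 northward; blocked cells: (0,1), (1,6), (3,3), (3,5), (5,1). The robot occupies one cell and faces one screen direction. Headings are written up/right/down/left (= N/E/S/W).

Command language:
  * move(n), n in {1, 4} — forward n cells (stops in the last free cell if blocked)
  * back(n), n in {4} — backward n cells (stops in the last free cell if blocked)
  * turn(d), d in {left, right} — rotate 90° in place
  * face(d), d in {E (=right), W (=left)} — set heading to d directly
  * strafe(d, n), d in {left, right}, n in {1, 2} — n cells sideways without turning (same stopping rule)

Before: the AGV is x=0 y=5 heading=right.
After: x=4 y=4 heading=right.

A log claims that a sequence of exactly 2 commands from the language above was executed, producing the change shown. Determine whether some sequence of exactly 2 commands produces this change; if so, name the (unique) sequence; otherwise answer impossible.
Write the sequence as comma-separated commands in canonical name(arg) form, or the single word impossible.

key: heading stays E — no command in the sequence turns
from: x=0 y=5 heading=right
t=1 strafe(right, 1) ⇒ x=0 y=4 heading=right
t=2 move(4) ⇒ x=4 y=4 heading=right
uniquely the one of 121 2-step routes that fits.

strafe(right, 1), move(4)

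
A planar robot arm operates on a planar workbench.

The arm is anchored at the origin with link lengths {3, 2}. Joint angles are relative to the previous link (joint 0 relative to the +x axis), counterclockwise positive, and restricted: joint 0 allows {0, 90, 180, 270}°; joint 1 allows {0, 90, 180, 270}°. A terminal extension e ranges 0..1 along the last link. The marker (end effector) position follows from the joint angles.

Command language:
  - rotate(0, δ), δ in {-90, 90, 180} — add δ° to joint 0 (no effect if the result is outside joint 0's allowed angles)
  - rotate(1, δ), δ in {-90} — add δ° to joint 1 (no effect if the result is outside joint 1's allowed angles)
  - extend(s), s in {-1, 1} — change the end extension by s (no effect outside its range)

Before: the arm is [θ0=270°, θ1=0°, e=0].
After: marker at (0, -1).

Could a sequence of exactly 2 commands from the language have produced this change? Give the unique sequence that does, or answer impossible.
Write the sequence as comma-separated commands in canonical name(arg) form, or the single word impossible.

rotate(1, -90), rotate(1, -90)

from: [θ0=270°, θ1=0°, e=0]
t=1 rotate(1, -90) ⇒ [θ0=270°, θ1=270°, e=0]
t=2 rotate(1, -90) ⇒ [θ0=270°, θ1=180°, e=0]
no other 2-command option fits: unique.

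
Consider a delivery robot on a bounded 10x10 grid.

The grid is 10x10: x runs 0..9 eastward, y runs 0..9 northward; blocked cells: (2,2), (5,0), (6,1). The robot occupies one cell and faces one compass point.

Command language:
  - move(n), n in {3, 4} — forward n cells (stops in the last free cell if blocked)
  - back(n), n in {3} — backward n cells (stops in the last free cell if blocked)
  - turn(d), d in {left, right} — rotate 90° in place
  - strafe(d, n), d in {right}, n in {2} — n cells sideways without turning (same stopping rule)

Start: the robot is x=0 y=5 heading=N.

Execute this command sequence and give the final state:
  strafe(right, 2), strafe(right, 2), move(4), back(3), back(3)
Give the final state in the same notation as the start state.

x=4 y=3 heading=N

from: x=0 y=5 heading=N
[1] after strafe(right, 2): x=2 y=5 heading=N
[2] after strafe(right, 2): x=4 y=5 heading=N
[3] after move(4): x=4 y=9 heading=N
[4] after back(3): x=4 y=6 heading=N
[5] after back(3): x=4 y=3 heading=N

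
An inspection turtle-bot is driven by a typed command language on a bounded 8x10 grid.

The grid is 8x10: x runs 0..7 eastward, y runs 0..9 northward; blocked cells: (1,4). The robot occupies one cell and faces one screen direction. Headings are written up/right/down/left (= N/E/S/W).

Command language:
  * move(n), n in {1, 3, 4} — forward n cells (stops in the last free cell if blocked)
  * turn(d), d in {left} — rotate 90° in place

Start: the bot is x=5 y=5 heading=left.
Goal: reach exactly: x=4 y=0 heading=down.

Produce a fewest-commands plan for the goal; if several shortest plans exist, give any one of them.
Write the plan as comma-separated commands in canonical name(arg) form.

t0: x=5 y=5 heading=left
t=1 move(1) ⇒ x=4 y=5 heading=left
t=2 turn(left) ⇒ x=4 y=5 heading=down
t=3 move(3) ⇒ x=4 y=2 heading=down
t=4 move(3) ⇒ x=4 y=0 heading=down
minimal: 4 command(s), checked below 4.

move(1), turn(left), move(3), move(3)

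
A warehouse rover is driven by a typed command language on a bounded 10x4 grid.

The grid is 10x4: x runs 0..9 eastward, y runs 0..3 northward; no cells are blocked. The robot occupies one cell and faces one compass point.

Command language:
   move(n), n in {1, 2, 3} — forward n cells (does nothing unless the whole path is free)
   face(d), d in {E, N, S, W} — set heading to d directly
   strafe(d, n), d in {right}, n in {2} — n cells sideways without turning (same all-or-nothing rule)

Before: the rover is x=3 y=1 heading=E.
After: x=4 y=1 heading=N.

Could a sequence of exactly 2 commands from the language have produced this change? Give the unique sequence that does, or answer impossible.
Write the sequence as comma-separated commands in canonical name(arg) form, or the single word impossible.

key: order matters: swapping move(1) and face(N) lands elsewhere
start: x=3 y=1 heading=E
t=1 move(1) ⇒ x=4 y=1 heading=E
t=2 face(N) ⇒ x=4 y=1 heading=N
uniquely the one of 64 2-step routes that fits.

move(1), face(N)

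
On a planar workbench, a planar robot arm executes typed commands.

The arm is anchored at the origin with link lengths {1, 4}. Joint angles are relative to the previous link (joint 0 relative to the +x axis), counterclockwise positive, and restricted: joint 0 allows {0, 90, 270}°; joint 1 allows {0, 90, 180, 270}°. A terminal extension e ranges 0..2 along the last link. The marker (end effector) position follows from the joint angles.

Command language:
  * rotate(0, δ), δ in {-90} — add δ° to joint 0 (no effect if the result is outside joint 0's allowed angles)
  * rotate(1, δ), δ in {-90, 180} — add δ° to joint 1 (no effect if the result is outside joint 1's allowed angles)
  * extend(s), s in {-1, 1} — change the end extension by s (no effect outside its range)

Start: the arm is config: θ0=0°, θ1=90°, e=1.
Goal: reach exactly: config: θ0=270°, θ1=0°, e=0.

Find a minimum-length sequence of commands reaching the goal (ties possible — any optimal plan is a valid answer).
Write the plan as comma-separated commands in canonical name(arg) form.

extend(-1), rotate(0, -90), rotate(1, -90)

start: config: θ0=0°, θ1=90°, e=1
t=1 extend(-1) ⇒ config: θ0=0°, θ1=90°, e=0
t=2 rotate(0, -90) ⇒ config: θ0=270°, θ1=90°, e=0
t=3 rotate(1, -90) ⇒ config: θ0=270°, θ1=0°, e=0
shorter routes all fall short; 3 is best.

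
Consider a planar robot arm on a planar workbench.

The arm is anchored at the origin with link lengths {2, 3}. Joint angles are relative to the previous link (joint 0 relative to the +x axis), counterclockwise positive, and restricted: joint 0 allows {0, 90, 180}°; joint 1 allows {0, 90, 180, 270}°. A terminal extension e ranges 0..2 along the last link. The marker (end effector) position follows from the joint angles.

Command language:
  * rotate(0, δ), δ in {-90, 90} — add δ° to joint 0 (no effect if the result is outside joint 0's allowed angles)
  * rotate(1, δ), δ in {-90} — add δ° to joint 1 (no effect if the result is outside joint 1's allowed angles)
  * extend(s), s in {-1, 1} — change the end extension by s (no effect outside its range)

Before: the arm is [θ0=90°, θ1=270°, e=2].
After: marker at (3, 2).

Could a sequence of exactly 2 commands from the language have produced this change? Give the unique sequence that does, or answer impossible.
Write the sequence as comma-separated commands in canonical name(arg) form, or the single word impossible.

extend(-1), extend(-1)

start: [θ0=90°, θ1=270°, e=2]
1. extend(-1) → [θ0=90°, θ1=270°, e=1]
2. extend(-1) → [θ0=90°, θ1=270°, e=0]
no rival 2-sequence matches.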